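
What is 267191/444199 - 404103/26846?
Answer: -241695847/16725058 ≈ -14.451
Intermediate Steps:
267191/444199 - 404103/26846 = 267191*(1/444199) - 404103*1/26846 = 11617/19313 - 404103/26846 = -241695847/16725058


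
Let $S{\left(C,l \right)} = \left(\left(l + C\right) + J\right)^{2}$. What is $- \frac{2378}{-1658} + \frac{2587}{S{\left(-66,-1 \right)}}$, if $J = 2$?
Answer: $\frac{551396}{269425} \approx 2.0466$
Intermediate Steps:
$S{\left(C,l \right)} = \left(2 + C + l\right)^{2}$ ($S{\left(C,l \right)} = \left(\left(l + C\right) + 2\right)^{2} = \left(\left(C + l\right) + 2\right)^{2} = \left(2 + C + l\right)^{2}$)
$- \frac{2378}{-1658} + \frac{2587}{S{\left(-66,-1 \right)}} = - \frac{2378}{-1658} + \frac{2587}{\left(2 - 66 - 1\right)^{2}} = \left(-2378\right) \left(- \frac{1}{1658}\right) + \frac{2587}{\left(-65\right)^{2}} = \frac{1189}{829} + \frac{2587}{4225} = \frac{1189}{829} + 2587 \cdot \frac{1}{4225} = \frac{1189}{829} + \frac{199}{325} = \frac{551396}{269425}$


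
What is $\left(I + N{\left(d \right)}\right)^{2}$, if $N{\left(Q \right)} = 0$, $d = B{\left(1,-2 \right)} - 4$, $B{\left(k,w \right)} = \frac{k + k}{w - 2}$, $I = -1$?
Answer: $1$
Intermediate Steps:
$B{\left(k,w \right)} = \frac{2 k}{-2 + w}$
$d = - \frac{9}{2}$ ($d = 2 \cdot 1 \frac{1}{-2 - 2} - 4 = 2 \cdot 1 \frac{1}{-4} - 4 = 2 \cdot 1 \left(- \frac{1}{4}\right) - 4 = - \frac{1}{2} - 4 = - \frac{9}{2} \approx -4.5$)
$\left(I + N{\left(d \right)}\right)^{2} = \left(-1 + 0\right)^{2} = \left(-1\right)^{2} = 1$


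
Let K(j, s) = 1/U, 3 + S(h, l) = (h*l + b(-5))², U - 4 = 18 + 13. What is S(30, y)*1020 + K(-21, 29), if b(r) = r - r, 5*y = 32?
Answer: 1315937701/35 ≈ 3.7598e+7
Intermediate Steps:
y = 32/5 (y = (⅕)*32 = 32/5 ≈ 6.4000)
b(r) = 0
U = 35 (U = 4 + (18 + 13) = 4 + 31 = 35)
S(h, l) = -3 + h²*l² (S(h, l) = -3 + (h*l + 0)² = -3 + (h*l)² = -3 + h²*l²)
K(j, s) = 1/35
S(30, y)*1020 + K(-21, 29) = (-3 + 30²*(32/5)²)*1020 + 1/35 = (-3 + 900*(1024/25))*1020 + 1/35 = (-3 + 36864)*1020 + 1/35 = 36861*1020 + 1/35 = 37598220 + 1/35 = 1315937701/35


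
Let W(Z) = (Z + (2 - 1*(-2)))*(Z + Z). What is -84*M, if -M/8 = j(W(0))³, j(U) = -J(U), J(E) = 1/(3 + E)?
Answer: -224/9 ≈ -24.889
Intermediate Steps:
W(Z) = 2*Z*(4 + Z) (W(Z) = (Z + (2 + 2))*(2*Z) = (Z + 4)*(2*Z) = (4 + Z)*(2*Z) = 2*Z*(4 + Z))
j(U) = -1/(3 + U)
M = 8/27 (M = -8*(-1/(3 + 2*0*(4 + 0))³) = -8*(-1/(3 + 2*0*4)³) = -8*(-1/(3 + 0)³) = -8*(-1/3)³ = -8*(-1*⅓)³ = -8*(-⅓)³ = -8*(-1/27) = 8/27 ≈ 0.29630)
-84*M = -84*8/27 = -224/9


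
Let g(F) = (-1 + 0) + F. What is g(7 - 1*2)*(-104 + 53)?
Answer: -204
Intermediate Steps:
g(F) = -1 + F
g(7 - 1*2)*(-104 + 53) = (-1 + (7 - 1*2))*(-104 + 53) = (-1 + (7 - 2))*(-51) = (-1 + 5)*(-51) = 4*(-51) = -204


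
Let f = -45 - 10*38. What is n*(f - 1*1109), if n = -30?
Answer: 46020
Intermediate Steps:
f = -425 (f = -45 - 380 = -425)
n*(f - 1*1109) = -30*(-425 - 1*1109) = -30*(-425 - 1109) = -30*(-1534) = 46020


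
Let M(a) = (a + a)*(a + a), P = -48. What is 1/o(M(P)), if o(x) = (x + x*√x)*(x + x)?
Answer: 1/16477323264 ≈ 6.0689e-11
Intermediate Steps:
M(a) = 4*a² (M(a) = (2*a)*(2*a) = 4*a²)
o(x) = 2*x*(x + x^(3/2)) (o(x) = (x + x^(3/2))*(2*x) = 2*x*(x + x^(3/2)))
1/o(M(P)) = 1/(2*(4*(-48)²)² + 2*(4*(-48)²)^(5/2)) = 1/(2*(4*2304)² + 2*(4*2304)^(5/2)) = 1/(2*9216² + 2*9216^(5/2)) = 1/(2*84934656 + 2*8153726976) = 1/(169869312 + 16307453952) = 1/16477323264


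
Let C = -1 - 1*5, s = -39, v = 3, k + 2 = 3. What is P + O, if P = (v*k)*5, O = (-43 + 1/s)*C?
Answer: 3551/13 ≈ 273.15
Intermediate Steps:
k = 1 (k = -2 + 3 = 1)
C = -6 (C = -1 - 5 = -6)
O = 3356/13 (O = (-43 + 1/(-39))*(-6) = (-43 - 1/39)*(-6) = -1678/39*(-6) = 3356/13 ≈ 258.15)
P = 15 (P = (3*1)*5 = 3*5 = 15)
P + O = 15 + 3356/13 = 3551/13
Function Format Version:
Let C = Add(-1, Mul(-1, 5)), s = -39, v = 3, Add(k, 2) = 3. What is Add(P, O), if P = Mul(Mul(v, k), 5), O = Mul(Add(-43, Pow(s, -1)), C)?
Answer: Rational(3551, 13) ≈ 273.15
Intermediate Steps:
k = 1 (k = Add(-2, 3) = 1)
C = -6 (C = Add(-1, -5) = -6)
O = Rational(3356, 13) (O = Mul(Add(-43, Pow(-39, -1)), -6) = Mul(Add(-43, Rational(-1, 39)), -6) = Mul(Rational(-1678, 39), -6) = Rational(3356, 13) ≈ 258.15)
P = 15 (P = Mul(Mul(3, 1), 5) = Mul(3, 5) = 15)
Add(P, O) = Add(15, Rational(3356, 13)) = Rational(3551, 13)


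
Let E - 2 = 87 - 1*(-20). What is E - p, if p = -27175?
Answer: 27284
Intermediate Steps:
E = 109 (E = 2 + (87 - 1*(-20)) = 2 + (87 + 20) = 2 + 107 = 109)
E - p = 109 - 1*(-27175) = 109 + 27175 = 27284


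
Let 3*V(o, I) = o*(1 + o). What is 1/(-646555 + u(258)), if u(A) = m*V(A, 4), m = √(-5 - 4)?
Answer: -13195/8622419341 - 9546*I/60356935387 ≈ -1.5303e-6 - 1.5816e-7*I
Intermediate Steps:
V(o, I) = o*(1 + o)/3 (V(o, I) = (o*(1 + o))/3 = o*(1 + o)/3)
m = 3*I (m = √(-9) = 3*I ≈ 3.0*I)
u(A) = I*A*(1 + A) (u(A) = (3*I)*(A*(1 + A)/3) = I*A*(1 + A))
1/(-646555 + u(258)) = 1/(-646555 + I*258*(1 + 258)) = 1/(-646555 + I*258*259) = 1/(-646555 + 66822*I) = (-646555 - 66822*I)/422498547709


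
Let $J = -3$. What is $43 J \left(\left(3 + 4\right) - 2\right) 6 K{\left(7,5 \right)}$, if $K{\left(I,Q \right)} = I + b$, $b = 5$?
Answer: $-46440$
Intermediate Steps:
$K{\left(I,Q \right)} = 5 + I$ ($K{\left(I,Q \right)} = I + 5 = 5 + I$)
$43 J \left(\left(3 + 4\right) - 2\right) 6 K{\left(7,5 \right)} = 43 - 3 \left(\left(3 + 4\right) - 2\right) 6 \left(5 + 7\right) = 43 - 3 \left(7 - 2\right) 6 \cdot 12 = 43 \left(-3\right) 5 \cdot 6 \cdot 12 = 43 \left(\left(-15\right) 6\right) 12 = 43 \left(-90\right) 12 = \left(-3870\right) 12 = -46440$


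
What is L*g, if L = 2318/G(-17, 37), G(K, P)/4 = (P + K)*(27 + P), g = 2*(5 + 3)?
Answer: 1159/160 ≈ 7.2438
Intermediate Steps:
g = 16 (g = 2*8 = 16)
G(K, P) = 4*(27 + P)*(K + P) (G(K, P) = 4*((P + K)*(27 + P)) = 4*((K + P)*(27 + P)) = 4*((27 + P)*(K + P)) = 4*(27 + P)*(K + P))
L = 1159/2560 (L = 2318/(4*37² + 108*(-17) + 108*37 + 4*(-17)*37) = 2318/(4*1369 - 1836 + 3996 - 2516) = 2318/(5476 - 1836 + 3996 - 2516) = 2318/5120 = 2318*(1/5120) = 1159/2560 ≈ 0.45273)
L*g = (1159/2560)*16 = 1159/160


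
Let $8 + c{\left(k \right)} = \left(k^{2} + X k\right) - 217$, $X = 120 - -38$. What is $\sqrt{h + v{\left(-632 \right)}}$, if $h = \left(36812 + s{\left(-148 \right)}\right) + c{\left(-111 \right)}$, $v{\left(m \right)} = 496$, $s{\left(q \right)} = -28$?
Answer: $\sqrt{31838} \approx 178.43$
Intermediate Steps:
$X = 158$ ($X = 120 + 38 = 158$)
$c{\left(k \right)} = -225 + k^{2} + 158 k$ ($c{\left(k \right)} = -8 - \left(217 - k^{2} - 158 k\right) = -8 + \left(-217 + k^{2} + 158 k\right) = -225 + k^{2} + 158 k$)
$h = 31342$ ($h = \left(36812 - 28\right) + \left(-225 + \left(-111\right)^{2} + 158 \left(-111\right)\right) = 36784 - 5442 = 31342$)
$\sqrt{h + v{\left(-632 \right)}} = \sqrt{31342 + 496} = \sqrt{31838}$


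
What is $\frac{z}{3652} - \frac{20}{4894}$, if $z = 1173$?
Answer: $\frac{2833811}{8936444} \approx 0.31711$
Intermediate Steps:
$\frac{z}{3652} - \frac{20}{4894} = \frac{1173}{3652} - \frac{20}{4894} = 1173 \cdot \frac{1}{3652} - \frac{10}{2447} = \frac{1173}{3652} - \frac{10}{2447} = \frac{2833811}{8936444}$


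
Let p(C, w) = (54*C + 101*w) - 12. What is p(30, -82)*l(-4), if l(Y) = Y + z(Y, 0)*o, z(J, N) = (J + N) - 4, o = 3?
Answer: 186872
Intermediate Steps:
z(J, N) = -4 + J + N
l(Y) = -12 + 4*Y (l(Y) = Y + (-4 + Y + 0)*3 = Y + (-4 + Y)*3 = Y + (-12 + 3*Y) = -12 + 4*Y)
p(C, w) = -12 + 54*C + 101*w
p(30, -82)*l(-4) = (-12 + 54*30 + 101*(-82))*(-12 + 4*(-4)) = (-12 + 1620 - 8282)*(-12 - 16) = -6674*(-28) = 186872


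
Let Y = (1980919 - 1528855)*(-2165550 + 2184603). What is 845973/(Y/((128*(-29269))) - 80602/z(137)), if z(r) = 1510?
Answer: -74777566885740/207935386781 ≈ -359.62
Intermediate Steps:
Y = 8613175392 (Y = 452064*19053 = 8613175392)
845973/(Y/((128*(-29269))) - 80602/z(137)) = 845973/(8613175392/((128*(-29269))) - 80602/1510) = 845973/(8613175392/(-3746432) - 80602*1/1510) = 845973/(8613175392*(-1/3746432) - 40301/755) = 845973/(-269161731/117076 - 40301/755) = 845973/(-207935386781/88392380) = 845973*(-88392380/207935386781) = -74777566885740/207935386781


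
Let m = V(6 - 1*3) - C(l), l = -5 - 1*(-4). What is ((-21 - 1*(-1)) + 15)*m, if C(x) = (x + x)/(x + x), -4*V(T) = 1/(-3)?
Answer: 55/12 ≈ 4.5833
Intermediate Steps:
V(T) = 1/12 (V(T) = -1/4/(-3) = -1/4*(-1/3) = 1/12)
l = -1 (l = -5 + 4 = -1)
C(x) = 1 (C(x) = (2*x)/((2*x)) = (2*x)*(1/(2*x)) = 1)
m = -11/12 (m = 1/12 - 1*1 = 1/12 - 1 = -11/12 ≈ -0.91667)
((-21 - 1*(-1)) + 15)*m = ((-21 - 1*(-1)) + 15)*(-11/12) = ((-21 + 1) + 15)*(-11/12) = (-20 + 15)*(-11/12) = -5*(-11/12) = 55/12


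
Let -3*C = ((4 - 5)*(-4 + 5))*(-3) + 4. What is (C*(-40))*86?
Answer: 24080/3 ≈ 8026.7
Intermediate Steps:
C = -7/3 (C = -(((4 - 5)*(-4 + 5))*(-3) + 4)/3 = -(-1*1*(-3) + 4)/3 = -(-1*(-3) + 4)/3 = -(3 + 4)/3 = -⅓*7 = -7/3 ≈ -2.3333)
(C*(-40))*86 = -7/3*(-40)*86 = (280/3)*86 = 24080/3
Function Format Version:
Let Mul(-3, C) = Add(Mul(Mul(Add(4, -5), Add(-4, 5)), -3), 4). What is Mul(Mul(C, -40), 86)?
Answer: Rational(24080, 3) ≈ 8026.7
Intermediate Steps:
C = Rational(-7, 3) (C = Mul(Rational(-1, 3), Add(Mul(Mul(Add(4, -5), Add(-4, 5)), -3), 4)) = Mul(Rational(-1, 3), Add(Mul(Mul(-1, 1), -3), 4)) = Mul(Rational(-1, 3), Add(Mul(-1, -3), 4)) = Mul(Rational(-1, 3), Add(3, 4)) = Mul(Rational(-1, 3), 7) = Rational(-7, 3) ≈ -2.3333)
Mul(Mul(C, -40), 86) = Mul(Mul(Rational(-7, 3), -40), 86) = Mul(Rational(280, 3), 86) = Rational(24080, 3)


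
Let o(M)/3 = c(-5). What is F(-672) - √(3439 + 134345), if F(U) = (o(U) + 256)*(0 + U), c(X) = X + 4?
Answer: -170016 - 2*√34446 ≈ -1.7039e+5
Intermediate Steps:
c(X) = 4 + X
o(M) = -3 (o(M) = 3*(4 - 5) = 3*(-1) = -3)
F(U) = 253*U (F(U) = (-3 + 256)*(0 + U) = 253*U)
F(-672) - √(3439 + 134345) = 253*(-672) - √(3439 + 134345) = -170016 - √137784 = -170016 - 2*√34446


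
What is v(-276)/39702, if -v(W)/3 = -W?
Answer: -138/6617 ≈ -0.020855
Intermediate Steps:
v(W) = 3*W (v(W) = -(-3)*W = 3*W)
v(-276)/39702 = (3*(-276))/39702 = -828*1/39702 = -138/6617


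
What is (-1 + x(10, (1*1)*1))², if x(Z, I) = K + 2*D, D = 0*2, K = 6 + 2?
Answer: 49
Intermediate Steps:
K = 8
D = 0
x(Z, I) = 8 (x(Z, I) = 8 + 2*0 = 8 + 0 = 8)
(-1 + x(10, (1*1)*1))² = (-1 + 8)² = 7² = 49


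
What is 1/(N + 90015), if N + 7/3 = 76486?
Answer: 3/499496 ≈ 6.0061e-6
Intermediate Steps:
N = 229451/3 (N = -7/3 + 76486 = 229451/3 ≈ 76484.)
1/(N + 90015) = 1/(229451/3 + 90015) = 1/(499496/3) = 3/499496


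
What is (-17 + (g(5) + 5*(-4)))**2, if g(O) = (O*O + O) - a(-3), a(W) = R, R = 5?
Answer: 144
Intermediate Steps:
a(W) = 5
g(O) = -5 + O + O**2 (g(O) = (O*O + O) - 1*5 = (O**2 + O) - 5 = (O + O**2) - 5 = -5 + O + O**2)
(-17 + (g(5) + 5*(-4)))**2 = (-17 + ((-5 + 5 + 5**2) + 5*(-4)))**2 = (-17 + ((-5 + 5 + 25) - 20))**2 = (-17 + (25 - 20))**2 = (-17 + 5)**2 = (-12)**2 = 144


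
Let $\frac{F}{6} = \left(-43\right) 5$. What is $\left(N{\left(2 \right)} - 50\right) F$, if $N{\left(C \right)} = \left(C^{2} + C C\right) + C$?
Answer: $51600$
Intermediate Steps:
$F = -1290$ ($F = 6 \left(\left(-43\right) 5\right) = 6 \left(-215\right) = -1290$)
$N{\left(C \right)} = C + 2 C^{2}$ ($N{\left(C \right)} = \left(C^{2} + C^{2}\right) + C = 2 C^{2} + C = C + 2 C^{2}$)
$\left(N{\left(2 \right)} - 50\right) F = \left(2 \left(1 + 2 \cdot 2\right) - 50\right) \left(-1290\right) = \left(2 \left(1 + 4\right) - 50\right) \left(-1290\right) = \left(2 \cdot 5 - 50\right) \left(-1290\right) = \left(10 - 50\right) \left(-1290\right) = \left(-40\right) \left(-1290\right) = 51600$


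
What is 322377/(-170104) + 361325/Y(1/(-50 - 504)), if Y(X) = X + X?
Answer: -1547745783907/15464 ≈ -1.0009e+8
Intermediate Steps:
Y(X) = 2*X
322377/(-170104) + 361325/Y(1/(-50 - 504)) = 322377/(-170104) + 361325/((2/(-50 - 504))) = 322377*(-1/170104) + 361325/((2/(-554))) = -29307/15464 + 361325/((2*(-1/554))) = -29307/15464 + 361325/(-1/277) = -29307/15464 + 361325*(-277) = -29307/15464 - 100087025 = -1547745783907/15464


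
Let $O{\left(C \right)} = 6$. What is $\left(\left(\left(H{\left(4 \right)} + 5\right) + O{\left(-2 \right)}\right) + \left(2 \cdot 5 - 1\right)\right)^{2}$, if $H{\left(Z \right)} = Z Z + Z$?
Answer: $1600$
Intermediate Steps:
$H{\left(Z \right)} = Z + Z^{2}$ ($H{\left(Z \right)} = Z^{2} + Z = Z + Z^{2}$)
$\left(\left(\left(H{\left(4 \right)} + 5\right) + O{\left(-2 \right)}\right) + \left(2 \cdot 5 - 1\right)\right)^{2} = \left(\left(\left(4 \left(1 + 4\right) + 5\right) + 6\right) + \left(2 \cdot 5 - 1\right)\right)^{2} = \left(\left(\left(4 \cdot 5 + 5\right) + 6\right) + \left(10 - 1\right)\right)^{2} = \left(\left(\left(20 + 5\right) + 6\right) + 9\right)^{2} = \left(\left(25 + 6\right) + 9\right)^{2} = \left(31 + 9\right)^{2} = 40^{2} = 1600$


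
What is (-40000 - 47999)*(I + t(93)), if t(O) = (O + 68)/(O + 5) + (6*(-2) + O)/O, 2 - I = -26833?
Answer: -1024966680519/434 ≈ -2.3617e+9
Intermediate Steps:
I = 26835 (I = 2 - 1*(-26833) = 2 + 26833 = 26835)
t(O) = (-12 + O)/O + (68 + O)/(5 + O) (t(O) = (68 + O)/(5 + O) + (-12 + O)/O = (-12 + O)/O + (68 + O)/(5 + O))
(-40000 - 47999)*(I + t(93)) = (-40000 - 47999)*(26835 + (-60 + 2*93² + 61*93)/(93*(5 + 93))) = -87999*(26835 + (1/93)*(-60 + 2*8649 + 5673)/98) = -87999*(26835 + (1/93)*(1/98)*(-60 + 17298 + 5673)) = -87999*(26835 + (1/93)*(1/98)*22911) = -87999*(26835 + 1091/434) = -87999*11647481/434 = -1024966680519/434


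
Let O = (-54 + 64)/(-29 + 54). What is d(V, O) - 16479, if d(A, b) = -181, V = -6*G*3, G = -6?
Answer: -16660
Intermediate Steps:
V = 108 (V = -6*(-6)*3 = 36*3 = 108)
O = 2/5 (O = 10/25 = 10*(1/25) = 2/5 ≈ 0.40000)
d(V, O) - 16479 = -181 - 16479 = -16660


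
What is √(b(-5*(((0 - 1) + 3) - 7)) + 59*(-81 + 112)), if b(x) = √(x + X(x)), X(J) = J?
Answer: √(1829 + 5*√2) ≈ 42.849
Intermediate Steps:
b(x) = √2*√x (b(x) = √(x + x) = √(2*x) = √2*√x)
√(b(-5*(((0 - 1) + 3) - 7)) + 59*(-81 + 112)) = √(√2*√(-5*(((0 - 1) + 3) - 7)) + 59*(-81 + 112)) = √(√2*√(-5*((-1 + 3) - 7)) + 59*31) = √(√2*√(-5*(2 - 7)) + 1829) = √(√2*√(-5*(-5)) + 1829) = √(√2*√25 + 1829) = √(√2*5 + 1829) = √(5*√2 + 1829) = √(1829 + 5*√2)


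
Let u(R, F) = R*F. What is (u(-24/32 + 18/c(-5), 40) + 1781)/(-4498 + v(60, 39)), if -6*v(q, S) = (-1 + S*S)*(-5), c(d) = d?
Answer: -4821/9694 ≈ -0.49732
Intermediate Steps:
v(q, S) = -5/6 + 5*S**2/6 (v(q, S) = -(-1 + S*S)*(-5)/6 = -(-1 + S**2)*(-5)/6 = -(5 - 5*S**2)/6 = -5/6 + 5*S**2/6)
u(R, F) = F*R
(u(-24/32 + 18/c(-5), 40) + 1781)/(-4498 + v(60, 39)) = (40*(-24/32 + 18/(-5)) + 1781)/(-4498 + (-5/6 + (5/6)*39**2)) = (40*(-24*1/32 + 18*(-1/5)) + 1781)/(-4498 + (-5/6 + (5/6)*1521)) = (40*(-3/4 - 18/5) + 1781)/(-4498 + (-5/6 + 2535/2)) = (40*(-87/20) + 1781)/(-4498 + 3800/3) = (-174 + 1781)/(-9694/3) = 1607*(-3/9694) = -4821/9694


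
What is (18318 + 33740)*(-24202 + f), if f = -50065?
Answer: -3866191486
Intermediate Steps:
(18318 + 33740)*(-24202 + f) = (18318 + 33740)*(-24202 - 50065) = 52058*(-74267) = -3866191486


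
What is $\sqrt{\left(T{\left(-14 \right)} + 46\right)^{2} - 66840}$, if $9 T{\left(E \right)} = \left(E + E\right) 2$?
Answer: $\frac{2 i \sqrt{1321469}}{9} \approx 255.46 i$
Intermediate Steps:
$T{\left(E \right)} = \frac{4 E}{9}$ ($T{\left(E \right)} = \frac{\left(E + E\right) 2}{9} = \frac{2 E 2}{9} = \frac{4 E}{9}$)
$\sqrt{\left(T{\left(-14 \right)} + 46\right)^{2} - 66840} = \sqrt{\left(\frac{4}{9} \left(-14\right) + 46\right)^{2} - 66840} = \sqrt{\left(- \frac{56}{9} + 46\right)^{2} - 66840} = \sqrt{\left(\frac{358}{9}\right)^{2} - 66840} = \sqrt{\frac{128164}{81} - 66840} = \sqrt{- \frac{5285876}{81}} = \frac{2 i \sqrt{1321469}}{9}$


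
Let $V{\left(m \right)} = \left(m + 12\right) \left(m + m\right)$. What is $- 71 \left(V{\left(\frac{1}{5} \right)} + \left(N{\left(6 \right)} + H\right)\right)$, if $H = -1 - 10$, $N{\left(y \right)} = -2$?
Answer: $\frac{14413}{25} \approx 576.52$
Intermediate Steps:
$V{\left(m \right)} = 2 m \left(12 + m\right)$ ($V{\left(m \right)} = \left(12 + m\right) 2 m = 2 m \left(12 + m\right)$)
$H = -11$ ($H = -1 - 10 = -11$)
$- 71 \left(V{\left(\frac{1}{5} \right)} + \left(N{\left(6 \right)} + H\right)\right) = - 71 \left(\frac{2 \left(12 + \frac{1}{5}\right)}{5} - 13\right) = - 71 \left(2 \cdot \frac{1}{5} \left(12 + \frac{1}{5}\right) - 13\right) = - 71 \left(2 \cdot \frac{1}{5} \cdot \frac{61}{5} - 13\right) = - 71 \left(\frac{122}{25} - 13\right) = \left(-71\right) \left(- \frac{203}{25}\right) = \frac{14413}{25}$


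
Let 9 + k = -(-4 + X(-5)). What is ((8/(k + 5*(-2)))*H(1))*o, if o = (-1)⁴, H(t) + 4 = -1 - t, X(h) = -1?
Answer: 24/7 ≈ 3.4286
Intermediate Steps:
k = -4 (k = -9 - (-4 - 1) = -9 - 1*(-5) = -9 + 5 = -4)
H(t) = -5 - t (H(t) = -4 + (-1 - t) = -5 - t)
o = 1
((8/(k + 5*(-2)))*H(1))*o = ((8/(-4 + 5*(-2)))*(-5 - 1*1))*1 = ((8/(-4 - 10))*(-5 - 1))*1 = ((8/(-14))*(-6))*1 = ((8*(-1/14))*(-6))*1 = -4/7*(-6)*1 = (24/7)*1 = 24/7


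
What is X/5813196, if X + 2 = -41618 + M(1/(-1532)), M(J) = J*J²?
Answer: -49883522921387/6967388176658176 ≈ -0.0071596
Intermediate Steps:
M(J) = J³
X = -149650568764161/3595640768 (X = -2 + (-41618 + (1/(-1532))³) = -2 + (-41618 + (-1/1532)³) = -2 + (-41618 - 1/3595640768) = -2 - 149643377482625/3595640768 = -149650568764161/3595640768 ≈ -41620.)
X/5813196 = -149650568764161/3595640768/5813196 = -149650568764161/3595640768*1/5813196 = -49883522921387/6967388176658176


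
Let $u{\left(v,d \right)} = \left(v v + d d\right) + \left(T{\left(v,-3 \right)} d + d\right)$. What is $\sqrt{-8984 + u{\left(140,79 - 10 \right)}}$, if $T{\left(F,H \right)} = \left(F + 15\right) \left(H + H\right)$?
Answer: $2 i \sqrt{12181} \approx 220.74 i$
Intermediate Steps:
$T{\left(F,H \right)} = 2 H \left(15 + F\right)$ ($T{\left(F,H \right)} = \left(15 + F\right) 2 H = 2 H \left(15 + F\right)$)
$u{\left(v,d \right)} = d + d^{2} + v^{2} + d \left(-90 - 6 v\right)$ ($u{\left(v,d \right)} = \left(v v + d d\right) + \left(2 \left(-3\right) \left(15 + v\right) d + d\right) = \left(v^{2} + d^{2}\right) + \left(\left(-90 - 6 v\right) d + d\right) = \left(d^{2} + v^{2}\right) + \left(d \left(-90 - 6 v\right) + d\right) = \left(d^{2} + v^{2}\right) + \left(d + d \left(-90 - 6 v\right)\right) = d + d^{2} + v^{2} + d \left(-90 - 6 v\right)$)
$\sqrt{-8984 + u{\left(140,79 - 10 \right)}} = \sqrt{-8984 + \left(\left(79 - 10\right) + \left(79 - 10\right)^{2} + 140^{2} - 6 \left(79 - 10\right) \left(15 + 140\right)\right)} = \sqrt{-8984 + \left(69 + 69^{2} + 19600 - 414 \cdot 155\right)} = \sqrt{-8984 + \left(69 + 4761 + 19600 - 64170\right)} = \sqrt{-8984 - 39740} = \sqrt{-48724} = 2 i \sqrt{12181}$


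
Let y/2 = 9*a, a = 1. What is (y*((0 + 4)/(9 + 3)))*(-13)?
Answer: -78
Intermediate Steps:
y = 18 (y = 2*(9*1) = 2*9 = 18)
(y*((0 + 4)/(9 + 3)))*(-13) = (18*((0 + 4)/(9 + 3)))*(-13) = (18*(4/12))*(-13) = (18*(4*(1/12)))*(-13) = (18*(1/3))*(-13) = 6*(-13) = -78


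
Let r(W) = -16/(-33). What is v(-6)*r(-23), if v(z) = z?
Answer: -32/11 ≈ -2.9091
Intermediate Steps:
r(W) = 16/33 (r(W) = -16*(-1/33) = 16/33)
v(-6)*r(-23) = -6*16/33 = -32/11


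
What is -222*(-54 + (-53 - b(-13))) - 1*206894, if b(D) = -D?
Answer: -180254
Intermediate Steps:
-222*(-54 + (-53 - b(-13))) - 1*206894 = -222*(-54 + (-53 - (-1)*(-13))) - 1*206894 = -222*(-54 + (-53 - 1*13)) - 206894 = -222*(-54 + (-53 - 13)) - 206894 = -222*(-54 - 66) - 206894 = -222*(-120) - 206894 = 26640 - 206894 = -180254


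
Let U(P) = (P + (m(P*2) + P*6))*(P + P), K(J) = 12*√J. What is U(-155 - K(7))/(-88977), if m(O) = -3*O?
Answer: -50066/88977 - 2480*√7/29659 ≈ -0.78391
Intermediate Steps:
U(P) = 2*P² (U(P) = (P + (-3*P*2 + P*6))*(P + P) = (P + (-6*P + 6*P))*(2*P) = (P + 0)*(2*P) = P*(2*P) = 2*P²)
U(-155 - K(7))/(-88977) = (2*(-155 - 12*√7)²)/(-88977) = (2*(-155 - 12*√7)²)*(-1/88977) = -2*(-155 - 12*√7)²/88977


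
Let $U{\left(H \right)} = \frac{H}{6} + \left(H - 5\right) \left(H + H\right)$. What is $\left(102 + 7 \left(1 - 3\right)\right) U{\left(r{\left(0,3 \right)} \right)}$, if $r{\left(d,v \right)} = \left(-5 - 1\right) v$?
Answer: $72600$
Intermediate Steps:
$r{\left(d,v \right)} = - 6 v$
$U{\left(H \right)} = \frac{H}{6} + 2 H \left(-5 + H\right)$ ($U{\left(H \right)} = \frac{H}{6} + \left(-5 + H\right) 2 H = \frac{H}{6} + 2 H \left(-5 + H\right)$)
$\left(102 + 7 \left(1 - 3\right)\right) U{\left(r{\left(0,3 \right)} \right)} = \left(102 + 7 \left(1 - 3\right)\right) \frac{\left(-6\right) 3 \left(-59 + 12 \left(\left(-6\right) 3\right)\right)}{6} = \left(102 + 7 \left(-2\right)\right) \frac{1}{6} \left(-18\right) \left(-59 + 12 \left(-18\right)\right) = \left(102 - 14\right) \frac{1}{6} \left(-18\right) \left(-59 - 216\right) = 88 \cdot \frac{1}{6} \left(-18\right) \left(-275\right) = 88 \cdot 825 = 72600$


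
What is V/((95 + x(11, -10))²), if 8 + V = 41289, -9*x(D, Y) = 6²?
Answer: 41281/8281 ≈ 4.9850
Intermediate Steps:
x(D, Y) = -4 (x(D, Y) = -⅑*6² = -⅑*36 = -4)
V = 41281 (V = -8 + 41289 = 41281)
V/((95 + x(11, -10))²) = 41281/((95 - 4)²) = 41281/(91²) = 41281/8281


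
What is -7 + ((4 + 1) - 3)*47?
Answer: 87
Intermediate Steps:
-7 + ((4 + 1) - 3)*47 = -7 + (5 - 3)*47 = -7 + 2*47 = -7 + 94 = 87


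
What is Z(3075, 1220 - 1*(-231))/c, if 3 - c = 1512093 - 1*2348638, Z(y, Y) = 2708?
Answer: 677/209137 ≈ 0.0032371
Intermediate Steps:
c = 836548 (c = 3 - (1512093 - 1*2348638) = 3 - (1512093 - 2348638) = 3 - 1*(-836545) = 3 + 836545 = 836548)
Z(3075, 1220 - 1*(-231))/c = 2708/836548 = 2708*(1/836548) = 677/209137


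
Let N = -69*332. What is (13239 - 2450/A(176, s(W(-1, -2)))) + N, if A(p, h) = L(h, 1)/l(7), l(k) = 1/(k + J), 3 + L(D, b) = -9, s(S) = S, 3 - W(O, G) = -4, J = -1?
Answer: -346859/36 ≈ -9635.0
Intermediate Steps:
W(O, G) = 7 (W(O, G) = 3 - 1*(-4) = 3 + 4 = 7)
L(D, b) = -12 (L(D, b) = -3 - 9 = -12)
l(k) = 1/(-1 + k) (l(k) = 1/(k - 1) = 1/(-1 + k))
A(p, h) = -72 (A(p, h) = -12/(1/(-1 + 7)) = -12/(1/6) = -12/⅙ = -12*6 = -72)
N = -22908
(13239 - 2450/A(176, s(W(-1, -2)))) + N = (13239 - 2450/(-72)) - 22908 = (13239 - 2450*(-1/72)) - 22908 = (13239 + 1225/36) - 22908 = 477829/36 - 22908 = -346859/36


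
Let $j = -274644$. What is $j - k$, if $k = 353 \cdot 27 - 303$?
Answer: $-283872$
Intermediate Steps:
$k = 9228$ ($k = 9531 - 303 = 9228$)
$j - k = -274644 - 9228 = -283872$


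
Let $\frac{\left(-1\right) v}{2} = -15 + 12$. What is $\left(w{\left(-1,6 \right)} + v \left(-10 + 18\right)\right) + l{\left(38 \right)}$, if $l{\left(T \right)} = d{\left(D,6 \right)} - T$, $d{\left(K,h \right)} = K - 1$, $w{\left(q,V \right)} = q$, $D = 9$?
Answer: $17$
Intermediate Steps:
$d{\left(K,h \right)} = -1 + K$ ($d{\left(K,h \right)} = K - 1 = -1 + K$)
$l{\left(T \right)} = 8 - T$ ($l{\left(T \right)} = \left(-1 + 9\right) - T = 8 - T$)
$v = 6$ ($v = - 2 \left(-15 + 12\right) = \left(-2\right) \left(-3\right) = 6$)
$\left(w{\left(-1,6 \right)} + v \left(-10 + 18\right)\right) + l{\left(38 \right)} = \left(-1 + 6 \left(-10 + 18\right)\right) + \left(8 - 38\right) = \left(-1 + 6 \cdot 8\right) + \left(8 - 38\right) = \left(-1 + 48\right) - 30 = 47 - 30 = 17$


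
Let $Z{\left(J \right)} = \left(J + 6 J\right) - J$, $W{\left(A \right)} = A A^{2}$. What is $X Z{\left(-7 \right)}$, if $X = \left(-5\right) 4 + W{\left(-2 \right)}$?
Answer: $1176$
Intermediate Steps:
$W{\left(A \right)} = A^{3}$
$Z{\left(J \right)} = 6 J$ ($Z{\left(J \right)} = 7 J - J = 6 J$)
$X = -28$ ($X = \left(-5\right) 4 + \left(-2\right)^{3} = -20 - 8 = -28$)
$X Z{\left(-7 \right)} = - 28 \cdot 6 \left(-7\right) = \left(-28\right) \left(-42\right) = 1176$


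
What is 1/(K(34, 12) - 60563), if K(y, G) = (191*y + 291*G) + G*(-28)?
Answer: -1/50913 ≈ -1.9641e-5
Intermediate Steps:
K(y, G) = 191*y + 263*G (K(y, G) = (191*y + 291*G) - 28*G = 191*y + 263*G)
1/(K(34, 12) - 60563) = 1/((191*34 + 263*12) - 60563) = 1/((6494 + 3156) - 60563) = 1/(9650 - 60563) = 1/(-50913) = -1/50913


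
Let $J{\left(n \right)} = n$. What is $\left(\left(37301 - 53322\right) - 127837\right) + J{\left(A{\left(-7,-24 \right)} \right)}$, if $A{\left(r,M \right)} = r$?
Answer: $-143865$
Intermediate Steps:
$\left(\left(37301 - 53322\right) - 127837\right) + J{\left(A{\left(-7,-24 \right)} \right)} = \left(\left(37301 - 53322\right) - 127837\right) - 7 = \left(-16021 - 127837\right) - 7 = -143858 - 7 = -143865$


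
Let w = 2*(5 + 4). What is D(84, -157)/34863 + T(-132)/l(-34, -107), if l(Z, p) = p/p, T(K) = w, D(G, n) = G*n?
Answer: 204782/11621 ≈ 17.622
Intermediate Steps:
w = 18 (w = 2*9 = 18)
T(K) = 18
l(Z, p) = 1
D(84, -157)/34863 + T(-132)/l(-34, -107) = (84*(-157))/34863 + 18/1 = -13188*1/34863 + 18*1 = -4396/11621 + 18 = 204782/11621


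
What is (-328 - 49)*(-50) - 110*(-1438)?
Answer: 177030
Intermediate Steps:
(-328 - 49)*(-50) - 110*(-1438) = -377*(-50) - 1*(-158180) = 18850 + 158180 = 177030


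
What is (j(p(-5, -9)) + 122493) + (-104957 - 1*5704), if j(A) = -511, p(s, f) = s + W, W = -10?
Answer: 11321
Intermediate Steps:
p(s, f) = -10 + s (p(s, f) = s - 10 = -10 + s)
(j(p(-5, -9)) + 122493) + (-104957 - 1*5704) = (-511 + 122493) + (-104957 - 1*5704) = 121982 + (-104957 - 5704) = 121982 - 110661 = 11321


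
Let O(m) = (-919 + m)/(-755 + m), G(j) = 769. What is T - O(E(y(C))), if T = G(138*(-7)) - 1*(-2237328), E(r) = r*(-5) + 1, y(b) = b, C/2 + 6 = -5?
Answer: 360333415/161 ≈ 2.2381e+6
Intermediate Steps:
C = -22 (C = -12 + 2*(-5) = -12 - 10 = -22)
E(r) = 1 - 5*r (E(r) = -5*r + 1 = 1 - 5*r)
O(m) = (-919 + m)/(-755 + m)
T = 2238097 (T = 769 - 1*(-2237328) = 769 + 2237328 = 2238097)
T - O(E(y(C))) = 2238097 - (-919 + (1 - 5*(-22)))/(-755 + (1 - 5*(-22))) = 2238097 - (-919 + (1 + 110))/(-755 + (1 + 110)) = 2238097 - (-919 + 111)/(-755 + 111) = 2238097 - (-808)/(-644) = 2238097 - (-1)*(-808)/644 = 2238097 - 1*202/161 = 2238097 - 202/161 = 360333415/161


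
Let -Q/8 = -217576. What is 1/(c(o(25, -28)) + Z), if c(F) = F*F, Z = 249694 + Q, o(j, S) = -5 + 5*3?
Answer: 1/1990402 ≈ 5.0241e-7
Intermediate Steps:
Q = 1740608 (Q = -8*(-217576) = 1740608)
o(j, S) = 10 (o(j, S) = -5 + 15 = 10)
Z = 1990302 (Z = 249694 + 1740608 = 1990302)
c(F) = F²
1/(c(o(25, -28)) + Z) = 1/(10² + 1990302) = 1/(100 + 1990302) = 1/1990402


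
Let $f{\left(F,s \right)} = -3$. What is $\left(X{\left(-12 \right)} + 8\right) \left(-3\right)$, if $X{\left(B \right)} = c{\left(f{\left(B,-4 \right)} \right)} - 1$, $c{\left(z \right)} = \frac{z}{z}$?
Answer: $-24$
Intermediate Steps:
$c{\left(z \right)} = 1$
$X{\left(B \right)} = 0$ ($X{\left(B \right)} = 1 - 1 = 0$)
$\left(X{\left(-12 \right)} + 8\right) \left(-3\right) = \left(0 + 8\right) \left(-3\right) = 8 \left(-3\right) = -24$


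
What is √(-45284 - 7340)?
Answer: 4*I*√3289 ≈ 229.4*I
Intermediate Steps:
√(-45284 - 7340) = √(-52624) = 4*I*√3289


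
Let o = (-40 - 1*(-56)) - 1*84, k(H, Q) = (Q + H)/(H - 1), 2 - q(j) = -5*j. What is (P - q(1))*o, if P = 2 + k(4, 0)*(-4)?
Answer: 2108/3 ≈ 702.67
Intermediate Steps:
q(j) = 2 + 5*j (q(j) = 2 - (-5)*j = 2 + 5*j)
k(H, Q) = (H + Q)/(-1 + H)
P = -10/3 (P = 2 + ((4 + 0)/(-1 + 4))*(-4) = 2 + (4/3)*(-4) = 2 - 16/3 = -10/3 ≈ -3.3333)
o = -68 (o = (-40 + 56) - 84 = 16 - 84 = -68)
(P - q(1))*o = (-10/3 - (2 + 5*1))*(-68) = (-10/3 - (2 + 5))*(-68) = (-10/3 - 1*7)*(-68) = (-10/3 - 7)*(-68) = -31/3*(-68) = 2108/3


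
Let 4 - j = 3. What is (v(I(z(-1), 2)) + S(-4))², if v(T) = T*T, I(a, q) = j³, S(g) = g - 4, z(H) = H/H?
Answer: 49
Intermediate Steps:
j = 1 (j = 4 - 1*3 = 4 - 3 = 1)
z(H) = 1
S(g) = -4 + g
I(a, q) = 1 (I(a, q) = 1³ = 1)
v(T) = T²
(v(I(z(-1), 2)) + S(-4))² = (1² + (-4 - 4))² = (1 - 8)² = (-7)² = 49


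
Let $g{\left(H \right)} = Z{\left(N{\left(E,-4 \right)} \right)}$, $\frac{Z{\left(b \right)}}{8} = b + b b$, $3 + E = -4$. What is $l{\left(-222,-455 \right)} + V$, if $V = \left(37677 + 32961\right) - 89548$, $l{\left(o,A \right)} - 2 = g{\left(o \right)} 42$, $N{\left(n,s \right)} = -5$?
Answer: $-12188$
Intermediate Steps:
$E = -7$ ($E = -3 - 4 = -7$)
$Z{\left(b \right)} = 8 b + 8 b^{2}$ ($Z{\left(b \right)} = 8 \left(b + b b\right) = 8 \left(b + b^{2}\right) = 8 b + 8 b^{2}$)
$g{\left(H \right)} = 160$ ($g{\left(H \right)} = 8 \left(-5\right) \left(1 - 5\right) = 8 \left(-5\right) \left(-4\right) = 160$)
$l{\left(o,A \right)} = 6722$ ($l{\left(o,A \right)} = 2 + 160 \cdot 42 = 2 + 6720 = 6722$)
$V = -18910$ ($V = 70638 - 89548 = -18910$)
$l{\left(-222,-455 \right)} + V = 6722 - 18910 = -12188$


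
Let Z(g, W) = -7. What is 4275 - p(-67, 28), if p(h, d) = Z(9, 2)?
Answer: 4282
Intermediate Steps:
p(h, d) = -7
4275 - p(-67, 28) = 4275 - 1*(-7) = 4275 + 7 = 4282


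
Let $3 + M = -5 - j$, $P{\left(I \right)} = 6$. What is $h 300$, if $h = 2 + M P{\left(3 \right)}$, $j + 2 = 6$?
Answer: $-21000$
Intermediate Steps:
$j = 4$ ($j = -2 + 6 = 4$)
$M = -12$ ($M = -3 - 9 = -12$)
$h = -70$ ($h = 2 - 72 = -70$)
$h 300 = \left(-70\right) 300 = -21000$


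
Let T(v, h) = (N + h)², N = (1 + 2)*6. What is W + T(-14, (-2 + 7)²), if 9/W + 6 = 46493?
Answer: 85954472/46487 ≈ 1849.0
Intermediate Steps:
W = 9/46487 (W = 9/(-6 + 46493) = 9/46487 ≈ 0.00019360)
N = 18 (N = 3*6 = 18)
T(v, h) = (18 + h)²
W + T(-14, (-2 + 7)²) = 9/46487 + (18 + (-2 + 7)²)² = 9/46487 + (18 + 5²)² = 9/46487 + (18 + 25)² = 9/46487 + 43² = 9/46487 + 1849 = 85954472/46487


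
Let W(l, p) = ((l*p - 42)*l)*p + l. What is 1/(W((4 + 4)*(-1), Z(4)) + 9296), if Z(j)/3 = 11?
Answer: 1/90072 ≈ 1.1102e-5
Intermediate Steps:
Z(j) = 33 (Z(j) = 3*11 = 33)
W(l, p) = l + l*p*(-42 + l*p) (W(l, p) = ((-42 + l*p)*l)*p + l = (l*(-42 + l*p))*p + l = l*p*(-42 + l*p) + l = l + l*p*(-42 + l*p))
1/(W((4 + 4)*(-1), Z(4)) + 9296) = 1/(((4 + 4)*(-1))*(1 - 42*33 + ((4 + 4)*(-1))*33²) + 9296) = 1/((8*(-1))*(1 - 1386 + (8*(-1))*1089) + 9296) = 1/(-8*(1 - 1386 - 8*1089) + 9296) = 1/(-8*(1 - 1386 - 8712) + 9296) = 1/(-8*(-10097) + 9296) = 1/(80776 + 9296) = 1/90072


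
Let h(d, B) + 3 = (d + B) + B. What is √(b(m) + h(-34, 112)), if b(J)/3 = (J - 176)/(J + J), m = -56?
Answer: √37870/14 ≈ 13.900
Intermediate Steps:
b(J) = 3*(-176 + J)/(2*J) (b(J) = 3*((J - 176)/(J + J)) = 3*((-176 + J)/((2*J))) = 3*((-176 + J)*(1/(2*J))) = 3*((-176 + J)/(2*J)) = 3*(-176 + J)/(2*J))
h(d, B) = -3 + d + 2*B (h(d, B) = -3 + ((d + B) + B) = -3 + ((B + d) + B) = -3 + (d + 2*B) = -3 + d + 2*B)
√(b(m) + h(-34, 112)) = √((3/2 - 264/(-56)) + (-3 - 34 + 2*112)) = √((3/2 - 264*(-1/56)) + (-3 - 34 + 224)) = √((3/2 + 33/7) + 187) = √(87/14 + 187) = √(2705/14) = √37870/14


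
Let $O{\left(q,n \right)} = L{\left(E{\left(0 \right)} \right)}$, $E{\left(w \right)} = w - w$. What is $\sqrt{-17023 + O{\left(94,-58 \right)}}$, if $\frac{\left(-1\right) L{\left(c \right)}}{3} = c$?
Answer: $i \sqrt{17023} \approx 130.47 i$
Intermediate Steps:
$E{\left(w \right)} = 0$
$L{\left(c \right)} = - 3 c$
$O{\left(q,n \right)} = 0$ ($O{\left(q,n \right)} = \left(-3\right) 0 = 0$)
$\sqrt{-17023 + O{\left(94,-58 \right)}} = \sqrt{-17023 + 0} = \sqrt{-17023} = i \sqrt{17023}$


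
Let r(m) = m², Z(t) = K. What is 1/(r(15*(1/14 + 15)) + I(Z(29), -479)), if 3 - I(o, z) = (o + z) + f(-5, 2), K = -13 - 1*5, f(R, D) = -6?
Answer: 196/10116401 ≈ 1.9374e-5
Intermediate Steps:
K = -18 (K = -13 - 5 = -18)
Z(t) = -18
I(o, z) = 9 - o - z (I(o, z) = 3 - ((o + z) - 6) = 3 - (-6 + o + z) = 3 + (6 - o - z) = 9 - o - z)
1/(r(15*(1/14 + 15)) + I(Z(29), -479)) = 1/((15*(1/14 + 15))² + (9 - 1*(-18) - 1*(-479))) = 1/((15*(1/14 + 15))² + (9 + 18 + 479)) = 1/((15*(211/14))² + 506) = 1/((3165/14)² + 506) = 1/(10017225/196 + 506) = 1/(10116401/196) = 196/10116401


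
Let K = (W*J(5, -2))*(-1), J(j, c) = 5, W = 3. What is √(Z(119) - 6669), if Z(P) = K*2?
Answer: I*√6699 ≈ 81.847*I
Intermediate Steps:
K = -15 (K = (3*5)*(-1) = 15*(-1) = -15)
Z(P) = -30 (Z(P) = -15*2 = -30)
√(Z(119) - 6669) = √(-30 - 6669) = √(-6699) = I*√6699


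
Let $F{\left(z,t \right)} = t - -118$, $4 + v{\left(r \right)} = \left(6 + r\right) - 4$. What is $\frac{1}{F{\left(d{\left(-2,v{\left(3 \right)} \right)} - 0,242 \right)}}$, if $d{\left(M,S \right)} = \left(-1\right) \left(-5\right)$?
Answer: $\frac{1}{360} \approx 0.0027778$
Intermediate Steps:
$v{\left(r \right)} = -2 + r$ ($v{\left(r \right)} = -4 + \left(\left(6 + r\right) - 4\right) = -4 + \left(2 + r\right) = -2 + r$)
$d{\left(M,S \right)} = 5$
$F{\left(z,t \right)} = 118 + t$ ($F{\left(z,t \right)} = t + 118 = 118 + t$)
$\frac{1}{F{\left(d{\left(-2,v{\left(3 \right)} \right)} - 0,242 \right)}} = \frac{1}{118 + 242} = \frac{1}{360}$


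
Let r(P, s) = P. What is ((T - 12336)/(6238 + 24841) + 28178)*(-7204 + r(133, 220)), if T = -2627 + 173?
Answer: -6192281682312/31079 ≈ -1.9924e+8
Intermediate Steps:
T = -2454
((T - 12336)/(6238 + 24841) + 28178)*(-7204 + r(133, 220)) = ((-2454 - 12336)/(6238 + 24841) + 28178)*(-7204 + 133) = (-14790/31079 + 28178)*(-7071) = (875729272/31079)*(-7071) = -6192281682312/31079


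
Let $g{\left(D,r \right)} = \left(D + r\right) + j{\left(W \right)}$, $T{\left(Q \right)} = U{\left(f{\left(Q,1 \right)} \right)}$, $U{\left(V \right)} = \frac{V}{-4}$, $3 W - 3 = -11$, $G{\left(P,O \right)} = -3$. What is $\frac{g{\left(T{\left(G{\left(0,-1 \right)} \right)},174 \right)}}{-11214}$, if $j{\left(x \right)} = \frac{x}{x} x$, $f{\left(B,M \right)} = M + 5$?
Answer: $- \frac{1019}{67284} \approx -0.015145$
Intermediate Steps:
$W = - \frac{8}{3}$ ($W = 1 + \frac{1}{3} \left(-11\right) = 1 - \frac{11}{3} = - \frac{8}{3} \approx -2.6667$)
$f{\left(B,M \right)} = 5 + M$
$U{\left(V \right)} = - \frac{V}{4}$ ($U{\left(V \right)} = V \left(- \frac{1}{4}\right) = - \frac{V}{4}$)
$T{\left(Q \right)} = - \frac{3}{2}$ ($T{\left(Q \right)} = - \frac{5 + 1}{4} = \left(- \frac{1}{4}\right) 6 = - \frac{3}{2}$)
$j{\left(x \right)} = x$ ($j{\left(x \right)} = 1 x = x$)
$g{\left(D,r \right)} = - \frac{8}{3} + D + r$ ($g{\left(D,r \right)} = \left(D + r\right) - \frac{8}{3} = - \frac{8}{3} + D + r$)
$\frac{g{\left(T{\left(G{\left(0,-1 \right)} \right)},174 \right)}}{-11214} = \frac{- \frac{8}{3} - \frac{3}{2} + 174}{-11214} = \frac{1019}{6} \left(- \frac{1}{11214}\right) = - \frac{1019}{67284}$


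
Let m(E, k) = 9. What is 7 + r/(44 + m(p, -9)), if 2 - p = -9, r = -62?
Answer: 309/53 ≈ 5.8302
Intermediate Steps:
p = 11 (p = 2 - 1*(-9) = 2 + 9 = 11)
7 + r/(44 + m(p, -9)) = 7 - 62/(44 + 9) = 7 - 62/53 = 309/53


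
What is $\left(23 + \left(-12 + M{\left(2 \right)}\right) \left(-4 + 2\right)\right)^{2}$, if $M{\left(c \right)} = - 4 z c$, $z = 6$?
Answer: $20449$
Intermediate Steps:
$M{\left(c \right)} = - 24 c$ ($M{\left(c \right)} = \left(-4\right) 6 c = - 24 c$)
$\left(23 + \left(-12 + M{\left(2 \right)}\right) \left(-4 + 2\right)\right)^{2} = \left(23 + \left(-12 - 48\right) \left(-4 + 2\right)\right)^{2} = \left(23 + \left(-12 - 48\right) \left(-2\right)\right)^{2} = \left(23 - -120\right)^{2} = \left(23 + 120\right)^{2} = 143^{2} = 20449$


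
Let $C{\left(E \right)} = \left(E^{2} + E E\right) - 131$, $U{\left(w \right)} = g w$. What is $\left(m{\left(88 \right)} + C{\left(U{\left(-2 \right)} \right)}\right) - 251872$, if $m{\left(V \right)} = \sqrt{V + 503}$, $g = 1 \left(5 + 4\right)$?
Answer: $-251355 + \sqrt{591} \approx -2.5133 \cdot 10^{5}$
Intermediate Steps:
$g = 9$ ($g = 1 \cdot 9 = 9$)
$U{\left(w \right)} = 9 w$
$C{\left(E \right)} = -131 + 2 E^{2}$ ($C{\left(E \right)} = \left(E^{2} + E^{2}\right) - 131 = 2 E^{2} - 131 = -131 + 2 E^{2}$)
$m{\left(V \right)} = \sqrt{503 + V}$
$\left(m{\left(88 \right)} + C{\left(U{\left(-2 \right)} \right)}\right) - 251872 = \left(\sqrt{503 + 88} - \left(131 - 2 \left(9 \left(-2\right)\right)^{2}\right)\right) - 251872 = \left(\sqrt{591} - \left(131 - 2 \left(-18\right)^{2}\right)\right) - 251872 = \left(\sqrt{591} + \left(-131 + 2 \cdot 324\right)\right) - 251872 = \left(\sqrt{591} + \left(-131 + 648\right)\right) - 251872 = \left(\sqrt{591} + 517\right) - 251872 = \left(517 + \sqrt{591}\right) - 251872 = -251355 + \sqrt{591}$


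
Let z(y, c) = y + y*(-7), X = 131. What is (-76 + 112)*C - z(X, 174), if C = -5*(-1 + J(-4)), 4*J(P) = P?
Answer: 1146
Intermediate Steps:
J(P) = P/4
C = 10 (C = -5*(-1 + (¼)*(-4)) = -5*(-1 - 1) = -5*(-2) = 10)
z(y, c) = -6*y (z(y, c) = y - 7*y = -6*y)
(-76 + 112)*C - z(X, 174) = (-76 + 112)*10 - (-6)*131 = 36*10 - 1*(-786) = 360 + 786 = 1146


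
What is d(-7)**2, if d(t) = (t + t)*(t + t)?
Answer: 38416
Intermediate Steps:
d(t) = 4*t**2 (d(t) = (2*t)*(2*t) = 4*t**2)
d(-7)**2 = (4*(-7)**2)**2 = (4*49)**2 = 196**2 = 38416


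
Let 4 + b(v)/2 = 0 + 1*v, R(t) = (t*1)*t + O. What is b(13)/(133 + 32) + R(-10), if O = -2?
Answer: 5396/55 ≈ 98.109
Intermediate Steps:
R(t) = -2 + t**2 (R(t) = (t*1)*t - 2 = t*t - 2 = t**2 - 2 = -2 + t**2)
b(v) = -8 + 2*v (b(v) = -8 + 2*(0 + 1*v) = -8 + 2*(0 + v) = -8 + 2*v)
b(13)/(133 + 32) + R(-10) = (-8 + 2*13)/(133 + 32) + (-2 + (-10)**2) = (-8 + 26)/165 + (-2 + 100) = 18*(1/165) + 98 = 6/55 + 98 = 5396/55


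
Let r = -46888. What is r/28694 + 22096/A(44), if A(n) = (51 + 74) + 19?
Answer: 19602211/129123 ≈ 151.81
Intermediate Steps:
A(n) = 144 (A(n) = 125 + 19 = 144)
r/28694 + 22096/A(44) = -46888/28694 + 22096/144 = -46888*1/28694 + 22096*(1/144) = -23444/14347 + 1381/9 = 19602211/129123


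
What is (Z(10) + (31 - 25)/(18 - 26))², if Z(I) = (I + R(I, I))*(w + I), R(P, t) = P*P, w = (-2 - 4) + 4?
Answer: 12369289/16 ≈ 7.7308e+5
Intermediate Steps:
w = -2 (w = -6 + 4 = -2)
R(P, t) = P²
Z(I) = (-2 + I)*(I + I²) (Z(I) = (I + I²)*(-2 + I) = (-2 + I)*(I + I²))
(Z(10) + (31 - 25)/(18 - 26))² = (10*(-2 + 10² - 1*10) + (31 - 25)/(18 - 26))² = (10*(-2 + 100 - 10) + 6/(-8))² = (10*88 + 6*(-⅛))² = (880 - ¾)² = (3517/4)² = 12369289/16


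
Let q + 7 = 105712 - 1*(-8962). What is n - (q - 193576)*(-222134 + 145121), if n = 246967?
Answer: -6076771850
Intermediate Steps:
q = 114667 (q = -7 + (105712 - 1*(-8962)) = -7 + (105712 + 8962) = -7 + 114674 = 114667)
n - (q - 193576)*(-222134 + 145121) = 246967 - (114667 - 193576)*(-222134 + 145121) = 246967 - (-78909)*(-77013) = 246967 - 1*6077018817 = 246967 - 6077018817 = -6076771850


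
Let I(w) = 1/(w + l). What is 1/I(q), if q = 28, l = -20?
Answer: 8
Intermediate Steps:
I(w) = 1/(-20 + w) (I(w) = 1/(w - 20) = 1/(-20 + w))
1/I(q) = 1/(1/(-20 + 28)) = 1/(1/8) = 1/(⅛) = 8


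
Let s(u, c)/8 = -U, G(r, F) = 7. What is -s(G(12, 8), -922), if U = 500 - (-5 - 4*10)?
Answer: 4360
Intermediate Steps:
U = 545 (U = 500 - (-5 - 40) = 500 - 1*(-45) = 500 + 45 = 545)
s(u, c) = -4360 (s(u, c) = 8*(-1*545) = 8*(-545) = -4360)
-s(G(12, 8), -922) = -1*(-4360) = 4360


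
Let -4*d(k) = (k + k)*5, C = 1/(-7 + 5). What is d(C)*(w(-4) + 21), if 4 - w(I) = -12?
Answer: 185/4 ≈ 46.250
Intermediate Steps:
C = -1/2 (C = 1/(-2) = -1/2 ≈ -0.50000)
w(I) = 16 (w(I) = 4 - 1*(-12) = 4 + 12 = 16)
d(k) = -5*k/2 (d(k) = -(k + k)*5/4 = -2*k*5/4 = -5*k/2)
d(C)*(w(-4) + 21) = (-5/2*(-1/2))*(16 + 21) = (5/4)*37 = 185/4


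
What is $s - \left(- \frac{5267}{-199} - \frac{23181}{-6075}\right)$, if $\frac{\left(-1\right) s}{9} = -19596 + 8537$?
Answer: $\frac{40096301377}{402975} \approx 99501.0$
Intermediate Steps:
$s = 99531$ ($s = - 9 \left(-19596 + 8537\right) = \left(-9\right) \left(-11059\right) = 99531$)
$s - \left(- \frac{5267}{-199} - \frac{23181}{-6075}\right) = 99531 - \left(- \frac{5267}{-199} - \frac{23181}{-6075}\right) = 99531 - \left(\left(-5267\right) \left(- \frac{1}{199}\right) - - \frac{7727}{2025}\right) = 99531 - \left(\frac{5267}{199} + \frac{7727}{2025}\right) = 99531 - \frac{12203348}{402975} = \frac{40096301377}{402975}$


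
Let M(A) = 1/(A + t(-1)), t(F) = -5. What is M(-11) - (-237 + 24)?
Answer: 3407/16 ≈ 212.94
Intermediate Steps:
M(A) = 1/(-5 + A) (M(A) = 1/(A - 5) = 1/(-5 + A))
M(-11) - (-237 + 24) = 1/(-5 - 11) - (-237 + 24) = 1/(-16) - 1*(-213) = -1/16 + 213 = 3407/16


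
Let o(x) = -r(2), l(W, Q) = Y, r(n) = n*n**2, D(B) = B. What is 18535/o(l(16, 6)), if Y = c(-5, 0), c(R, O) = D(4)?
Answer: -18535/8 ≈ -2316.9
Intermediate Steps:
c(R, O) = 4
Y = 4
r(n) = n**3
l(W, Q) = 4
o(x) = -8 (o(x) = -1*2**3 = -1*8 = -8)
18535/o(l(16, 6)) = 18535/(-8) = 18535*(-1/8) = -18535/8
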